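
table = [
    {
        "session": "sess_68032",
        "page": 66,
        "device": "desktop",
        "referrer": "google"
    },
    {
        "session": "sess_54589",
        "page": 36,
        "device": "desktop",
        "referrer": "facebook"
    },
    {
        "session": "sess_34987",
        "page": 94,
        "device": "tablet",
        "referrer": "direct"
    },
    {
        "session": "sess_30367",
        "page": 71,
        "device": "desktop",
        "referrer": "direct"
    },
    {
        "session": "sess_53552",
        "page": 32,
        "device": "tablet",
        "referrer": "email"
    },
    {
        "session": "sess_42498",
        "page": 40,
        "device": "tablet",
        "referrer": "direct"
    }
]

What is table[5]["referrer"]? "direct"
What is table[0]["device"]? "desktop"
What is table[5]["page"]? 40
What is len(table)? 6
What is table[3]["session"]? "sess_30367"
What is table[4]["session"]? "sess_53552"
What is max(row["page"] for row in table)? 94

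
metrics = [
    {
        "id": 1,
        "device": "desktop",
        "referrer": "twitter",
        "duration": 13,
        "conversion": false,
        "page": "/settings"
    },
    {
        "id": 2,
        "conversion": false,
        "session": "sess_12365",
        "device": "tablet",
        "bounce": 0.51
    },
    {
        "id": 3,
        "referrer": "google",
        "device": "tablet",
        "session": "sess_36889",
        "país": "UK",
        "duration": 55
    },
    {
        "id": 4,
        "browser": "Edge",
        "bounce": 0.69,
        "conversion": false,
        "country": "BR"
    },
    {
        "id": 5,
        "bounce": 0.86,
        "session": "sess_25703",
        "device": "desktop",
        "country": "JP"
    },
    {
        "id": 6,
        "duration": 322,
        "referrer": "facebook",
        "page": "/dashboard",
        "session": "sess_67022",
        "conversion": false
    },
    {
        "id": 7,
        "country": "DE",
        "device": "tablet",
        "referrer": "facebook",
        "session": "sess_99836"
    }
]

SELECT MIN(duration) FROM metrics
13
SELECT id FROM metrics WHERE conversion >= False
[1, 2, 4, 6]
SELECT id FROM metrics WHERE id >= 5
[5, 6, 7]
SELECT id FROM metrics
[1, 2, 3, 4, 5, 6, 7]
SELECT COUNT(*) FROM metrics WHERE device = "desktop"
2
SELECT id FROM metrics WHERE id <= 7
[1, 2, 3, 4, 5, 6, 7]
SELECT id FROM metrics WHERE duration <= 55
[1, 3]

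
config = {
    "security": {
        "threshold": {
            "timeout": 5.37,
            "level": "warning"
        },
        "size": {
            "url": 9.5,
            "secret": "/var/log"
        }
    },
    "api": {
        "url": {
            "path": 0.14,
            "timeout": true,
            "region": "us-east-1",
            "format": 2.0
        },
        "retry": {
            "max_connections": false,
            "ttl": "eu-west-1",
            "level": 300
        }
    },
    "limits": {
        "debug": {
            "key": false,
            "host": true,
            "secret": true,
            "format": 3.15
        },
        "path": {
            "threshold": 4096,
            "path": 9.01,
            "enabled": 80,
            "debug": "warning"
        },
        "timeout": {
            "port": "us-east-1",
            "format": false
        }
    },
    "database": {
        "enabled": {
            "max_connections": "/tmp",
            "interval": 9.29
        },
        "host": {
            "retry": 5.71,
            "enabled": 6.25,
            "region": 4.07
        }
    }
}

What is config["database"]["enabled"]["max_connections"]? "/tmp"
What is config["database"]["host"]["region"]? 4.07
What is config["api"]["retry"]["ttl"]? "eu-west-1"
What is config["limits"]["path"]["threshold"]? 4096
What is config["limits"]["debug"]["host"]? True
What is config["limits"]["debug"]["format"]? 3.15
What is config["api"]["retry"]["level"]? 300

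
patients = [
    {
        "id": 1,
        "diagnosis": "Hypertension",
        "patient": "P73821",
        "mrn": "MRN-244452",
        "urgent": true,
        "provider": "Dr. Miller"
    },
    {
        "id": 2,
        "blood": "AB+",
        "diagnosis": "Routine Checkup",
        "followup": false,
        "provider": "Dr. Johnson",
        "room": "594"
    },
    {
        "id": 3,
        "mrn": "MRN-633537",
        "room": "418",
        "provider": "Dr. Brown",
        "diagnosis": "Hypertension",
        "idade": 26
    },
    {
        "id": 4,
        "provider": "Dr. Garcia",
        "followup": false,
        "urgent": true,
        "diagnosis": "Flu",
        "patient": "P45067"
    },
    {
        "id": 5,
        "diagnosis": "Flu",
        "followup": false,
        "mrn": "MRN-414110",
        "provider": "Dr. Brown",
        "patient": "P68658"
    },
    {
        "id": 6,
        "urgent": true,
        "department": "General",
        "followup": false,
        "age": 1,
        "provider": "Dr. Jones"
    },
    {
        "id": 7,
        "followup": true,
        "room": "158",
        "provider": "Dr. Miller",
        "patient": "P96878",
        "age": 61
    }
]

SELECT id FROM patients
[1, 2, 3, 4, 5, 6, 7]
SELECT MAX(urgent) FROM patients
True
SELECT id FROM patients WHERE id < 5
[1, 2, 3, 4]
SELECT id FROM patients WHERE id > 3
[4, 5, 6, 7]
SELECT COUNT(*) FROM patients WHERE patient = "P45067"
1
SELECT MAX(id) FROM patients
7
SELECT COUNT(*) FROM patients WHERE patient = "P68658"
1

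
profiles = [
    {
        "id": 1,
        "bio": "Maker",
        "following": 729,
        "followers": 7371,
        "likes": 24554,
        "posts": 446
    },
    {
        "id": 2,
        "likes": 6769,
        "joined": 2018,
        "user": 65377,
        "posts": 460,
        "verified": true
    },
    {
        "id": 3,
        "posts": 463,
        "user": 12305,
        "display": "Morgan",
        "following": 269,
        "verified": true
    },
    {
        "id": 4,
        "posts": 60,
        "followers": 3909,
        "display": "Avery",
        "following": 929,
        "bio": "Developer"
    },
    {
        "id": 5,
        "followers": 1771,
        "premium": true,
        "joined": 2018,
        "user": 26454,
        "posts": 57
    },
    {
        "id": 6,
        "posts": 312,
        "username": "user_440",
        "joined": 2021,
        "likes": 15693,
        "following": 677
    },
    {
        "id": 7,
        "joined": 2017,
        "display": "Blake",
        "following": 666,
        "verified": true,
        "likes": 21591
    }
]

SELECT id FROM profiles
[1, 2, 3, 4, 5, 6, 7]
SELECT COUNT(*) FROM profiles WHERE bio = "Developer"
1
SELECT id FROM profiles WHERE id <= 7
[1, 2, 3, 4, 5, 6, 7]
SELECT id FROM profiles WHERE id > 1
[2, 3, 4, 5, 6, 7]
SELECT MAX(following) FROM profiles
929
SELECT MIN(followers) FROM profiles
1771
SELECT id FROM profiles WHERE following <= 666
[3, 7]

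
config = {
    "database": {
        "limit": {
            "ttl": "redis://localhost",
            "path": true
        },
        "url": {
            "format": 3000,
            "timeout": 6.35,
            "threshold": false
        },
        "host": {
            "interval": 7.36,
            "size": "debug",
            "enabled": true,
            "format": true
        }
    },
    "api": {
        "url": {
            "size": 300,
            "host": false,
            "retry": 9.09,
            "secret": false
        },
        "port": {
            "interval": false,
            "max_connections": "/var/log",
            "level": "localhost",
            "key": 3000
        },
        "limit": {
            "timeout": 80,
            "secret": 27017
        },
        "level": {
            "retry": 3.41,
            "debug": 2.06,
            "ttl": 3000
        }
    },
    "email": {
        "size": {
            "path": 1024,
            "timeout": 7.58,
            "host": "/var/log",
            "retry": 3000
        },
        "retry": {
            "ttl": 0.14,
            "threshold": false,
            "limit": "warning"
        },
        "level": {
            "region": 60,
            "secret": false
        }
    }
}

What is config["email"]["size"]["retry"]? 3000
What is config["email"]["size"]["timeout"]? 7.58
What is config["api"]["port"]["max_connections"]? "/var/log"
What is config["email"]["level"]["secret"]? False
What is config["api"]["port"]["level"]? "localhost"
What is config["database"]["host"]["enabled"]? True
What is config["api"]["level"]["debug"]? 2.06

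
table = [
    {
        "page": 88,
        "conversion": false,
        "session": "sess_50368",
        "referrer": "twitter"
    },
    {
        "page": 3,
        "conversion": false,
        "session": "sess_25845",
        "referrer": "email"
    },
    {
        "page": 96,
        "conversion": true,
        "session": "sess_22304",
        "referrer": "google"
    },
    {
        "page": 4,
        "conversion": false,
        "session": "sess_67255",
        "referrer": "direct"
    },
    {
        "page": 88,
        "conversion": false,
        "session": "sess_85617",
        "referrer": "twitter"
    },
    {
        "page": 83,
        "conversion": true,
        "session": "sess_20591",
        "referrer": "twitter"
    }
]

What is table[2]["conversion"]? True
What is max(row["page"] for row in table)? 96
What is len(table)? 6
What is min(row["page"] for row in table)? 3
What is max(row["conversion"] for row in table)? True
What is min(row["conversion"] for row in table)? False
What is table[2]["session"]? "sess_22304"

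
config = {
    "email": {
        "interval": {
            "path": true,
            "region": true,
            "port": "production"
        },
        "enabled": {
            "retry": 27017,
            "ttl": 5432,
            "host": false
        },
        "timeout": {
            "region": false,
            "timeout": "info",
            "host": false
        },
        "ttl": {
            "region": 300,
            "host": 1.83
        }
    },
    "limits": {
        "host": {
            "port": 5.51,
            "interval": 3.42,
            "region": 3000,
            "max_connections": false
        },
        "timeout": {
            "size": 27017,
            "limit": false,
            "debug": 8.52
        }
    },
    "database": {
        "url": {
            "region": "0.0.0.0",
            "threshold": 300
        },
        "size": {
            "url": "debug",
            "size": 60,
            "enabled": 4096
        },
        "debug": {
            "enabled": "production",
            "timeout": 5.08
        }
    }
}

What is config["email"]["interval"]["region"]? True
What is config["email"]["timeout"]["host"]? False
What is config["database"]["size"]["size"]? 60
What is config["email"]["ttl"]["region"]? 300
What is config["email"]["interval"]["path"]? True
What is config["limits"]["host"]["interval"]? 3.42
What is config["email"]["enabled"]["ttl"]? 5432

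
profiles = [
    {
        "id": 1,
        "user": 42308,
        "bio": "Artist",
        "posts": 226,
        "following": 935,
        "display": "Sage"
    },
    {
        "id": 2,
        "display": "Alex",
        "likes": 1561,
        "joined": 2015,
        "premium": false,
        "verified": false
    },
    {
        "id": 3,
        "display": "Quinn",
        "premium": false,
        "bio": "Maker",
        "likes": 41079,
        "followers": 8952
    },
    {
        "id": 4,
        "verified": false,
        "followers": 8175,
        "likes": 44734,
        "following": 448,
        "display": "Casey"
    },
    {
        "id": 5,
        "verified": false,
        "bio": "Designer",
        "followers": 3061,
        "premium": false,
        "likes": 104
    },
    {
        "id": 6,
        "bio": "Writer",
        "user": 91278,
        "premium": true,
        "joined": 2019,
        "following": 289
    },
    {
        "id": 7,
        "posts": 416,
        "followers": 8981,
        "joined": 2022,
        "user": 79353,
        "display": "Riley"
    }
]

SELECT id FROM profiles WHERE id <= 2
[1, 2]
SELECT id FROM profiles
[1, 2, 3, 4, 5, 6, 7]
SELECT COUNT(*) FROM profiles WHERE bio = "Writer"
1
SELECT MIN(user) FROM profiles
42308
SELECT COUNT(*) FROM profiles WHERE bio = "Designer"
1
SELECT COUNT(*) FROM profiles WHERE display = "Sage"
1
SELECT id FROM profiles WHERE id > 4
[5, 6, 7]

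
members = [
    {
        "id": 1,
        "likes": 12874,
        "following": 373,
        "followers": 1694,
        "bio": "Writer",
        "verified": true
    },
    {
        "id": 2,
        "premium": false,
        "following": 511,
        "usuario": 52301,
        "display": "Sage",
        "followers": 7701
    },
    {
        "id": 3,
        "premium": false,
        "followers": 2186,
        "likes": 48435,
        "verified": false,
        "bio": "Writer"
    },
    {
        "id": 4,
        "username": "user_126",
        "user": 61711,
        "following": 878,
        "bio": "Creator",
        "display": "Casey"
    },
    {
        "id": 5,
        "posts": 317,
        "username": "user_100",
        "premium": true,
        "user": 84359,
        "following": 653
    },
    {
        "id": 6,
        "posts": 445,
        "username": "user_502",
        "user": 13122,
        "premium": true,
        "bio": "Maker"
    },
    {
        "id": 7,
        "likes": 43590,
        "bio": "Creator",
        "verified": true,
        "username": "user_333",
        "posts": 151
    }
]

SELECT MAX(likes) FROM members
48435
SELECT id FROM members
[1, 2, 3, 4, 5, 6, 7]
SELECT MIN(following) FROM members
373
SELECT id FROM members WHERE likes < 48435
[1, 7]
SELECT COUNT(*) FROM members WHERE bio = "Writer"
2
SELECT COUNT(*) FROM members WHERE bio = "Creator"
2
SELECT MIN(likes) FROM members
12874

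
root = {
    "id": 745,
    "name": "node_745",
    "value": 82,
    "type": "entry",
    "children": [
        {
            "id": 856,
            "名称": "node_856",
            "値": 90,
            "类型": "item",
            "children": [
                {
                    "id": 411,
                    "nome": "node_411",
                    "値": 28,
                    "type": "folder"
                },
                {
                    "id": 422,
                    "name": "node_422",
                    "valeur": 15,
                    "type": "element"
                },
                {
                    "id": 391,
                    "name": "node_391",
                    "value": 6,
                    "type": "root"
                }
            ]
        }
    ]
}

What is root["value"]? 82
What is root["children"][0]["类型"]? "item"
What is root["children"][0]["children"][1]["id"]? 422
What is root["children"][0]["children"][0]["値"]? 28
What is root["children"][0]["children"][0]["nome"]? "node_411"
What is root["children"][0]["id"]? 856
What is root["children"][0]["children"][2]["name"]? "node_391"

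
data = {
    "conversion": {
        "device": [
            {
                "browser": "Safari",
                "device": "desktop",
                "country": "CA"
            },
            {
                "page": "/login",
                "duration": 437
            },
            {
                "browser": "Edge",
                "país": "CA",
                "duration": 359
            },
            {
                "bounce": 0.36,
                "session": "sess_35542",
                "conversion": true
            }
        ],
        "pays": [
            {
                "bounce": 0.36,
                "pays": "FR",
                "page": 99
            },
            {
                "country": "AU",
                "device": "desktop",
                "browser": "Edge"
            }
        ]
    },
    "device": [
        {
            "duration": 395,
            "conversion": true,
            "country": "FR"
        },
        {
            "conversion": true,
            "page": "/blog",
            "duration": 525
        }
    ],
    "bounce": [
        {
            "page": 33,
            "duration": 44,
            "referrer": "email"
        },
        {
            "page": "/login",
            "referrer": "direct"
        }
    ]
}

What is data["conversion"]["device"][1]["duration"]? 437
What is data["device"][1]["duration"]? 525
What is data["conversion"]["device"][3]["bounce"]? 0.36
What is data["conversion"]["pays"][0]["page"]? 99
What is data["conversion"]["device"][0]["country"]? "CA"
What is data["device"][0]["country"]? "FR"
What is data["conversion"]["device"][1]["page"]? "/login"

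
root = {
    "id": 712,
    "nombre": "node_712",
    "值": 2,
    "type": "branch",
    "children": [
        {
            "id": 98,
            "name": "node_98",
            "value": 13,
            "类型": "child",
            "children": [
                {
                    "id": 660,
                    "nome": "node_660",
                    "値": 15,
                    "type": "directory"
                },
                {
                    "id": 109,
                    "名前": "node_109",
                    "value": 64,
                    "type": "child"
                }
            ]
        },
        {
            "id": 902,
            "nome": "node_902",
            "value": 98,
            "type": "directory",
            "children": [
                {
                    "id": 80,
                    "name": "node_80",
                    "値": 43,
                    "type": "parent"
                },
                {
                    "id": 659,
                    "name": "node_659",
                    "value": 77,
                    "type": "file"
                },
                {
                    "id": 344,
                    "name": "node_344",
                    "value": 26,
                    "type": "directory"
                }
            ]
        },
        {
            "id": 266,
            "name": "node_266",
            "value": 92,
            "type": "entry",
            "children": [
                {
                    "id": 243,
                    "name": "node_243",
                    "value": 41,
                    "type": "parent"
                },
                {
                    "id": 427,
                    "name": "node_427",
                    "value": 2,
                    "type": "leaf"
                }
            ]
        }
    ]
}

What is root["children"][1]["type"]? "directory"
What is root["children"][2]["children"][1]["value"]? 2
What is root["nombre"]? "node_712"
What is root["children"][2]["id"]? 266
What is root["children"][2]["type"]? "entry"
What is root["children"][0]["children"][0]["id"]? 660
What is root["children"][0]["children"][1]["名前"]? "node_109"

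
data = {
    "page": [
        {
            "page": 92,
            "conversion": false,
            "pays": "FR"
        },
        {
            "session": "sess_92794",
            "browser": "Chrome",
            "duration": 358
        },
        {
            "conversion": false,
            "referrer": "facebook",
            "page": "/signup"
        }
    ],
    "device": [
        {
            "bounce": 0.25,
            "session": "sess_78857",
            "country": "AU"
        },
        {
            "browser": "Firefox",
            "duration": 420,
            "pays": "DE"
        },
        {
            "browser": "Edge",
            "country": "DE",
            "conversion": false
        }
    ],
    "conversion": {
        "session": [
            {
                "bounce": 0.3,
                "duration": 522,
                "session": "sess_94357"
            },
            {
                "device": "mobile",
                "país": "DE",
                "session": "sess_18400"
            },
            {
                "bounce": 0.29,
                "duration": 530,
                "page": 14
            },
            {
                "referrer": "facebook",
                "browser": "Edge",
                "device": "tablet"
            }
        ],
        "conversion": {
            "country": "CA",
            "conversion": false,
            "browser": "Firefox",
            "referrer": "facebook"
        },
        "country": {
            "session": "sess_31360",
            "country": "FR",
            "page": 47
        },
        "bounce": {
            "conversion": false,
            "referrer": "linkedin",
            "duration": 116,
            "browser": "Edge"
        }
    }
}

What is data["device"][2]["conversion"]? False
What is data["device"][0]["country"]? "AU"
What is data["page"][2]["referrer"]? "facebook"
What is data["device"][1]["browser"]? "Firefox"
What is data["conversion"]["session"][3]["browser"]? "Edge"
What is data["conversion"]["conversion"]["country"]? "CA"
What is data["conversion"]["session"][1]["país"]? "DE"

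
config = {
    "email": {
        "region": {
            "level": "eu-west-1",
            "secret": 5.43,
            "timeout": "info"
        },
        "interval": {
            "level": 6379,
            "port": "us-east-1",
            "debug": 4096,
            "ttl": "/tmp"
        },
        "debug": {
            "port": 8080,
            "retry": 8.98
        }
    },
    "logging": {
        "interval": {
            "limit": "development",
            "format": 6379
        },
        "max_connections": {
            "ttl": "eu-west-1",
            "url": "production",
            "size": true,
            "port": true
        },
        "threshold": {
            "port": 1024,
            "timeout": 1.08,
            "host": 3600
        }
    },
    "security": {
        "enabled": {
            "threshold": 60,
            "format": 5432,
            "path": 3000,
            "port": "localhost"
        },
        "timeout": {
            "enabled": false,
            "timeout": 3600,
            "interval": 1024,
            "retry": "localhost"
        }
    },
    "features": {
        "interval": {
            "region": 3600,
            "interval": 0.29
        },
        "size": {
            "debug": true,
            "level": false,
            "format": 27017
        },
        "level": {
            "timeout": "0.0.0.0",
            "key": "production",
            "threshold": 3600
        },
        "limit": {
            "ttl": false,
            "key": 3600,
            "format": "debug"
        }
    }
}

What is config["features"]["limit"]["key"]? 3600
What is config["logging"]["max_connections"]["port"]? True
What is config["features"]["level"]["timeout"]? "0.0.0.0"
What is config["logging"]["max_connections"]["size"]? True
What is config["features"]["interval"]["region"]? 3600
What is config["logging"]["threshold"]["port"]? 1024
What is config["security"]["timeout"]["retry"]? "localhost"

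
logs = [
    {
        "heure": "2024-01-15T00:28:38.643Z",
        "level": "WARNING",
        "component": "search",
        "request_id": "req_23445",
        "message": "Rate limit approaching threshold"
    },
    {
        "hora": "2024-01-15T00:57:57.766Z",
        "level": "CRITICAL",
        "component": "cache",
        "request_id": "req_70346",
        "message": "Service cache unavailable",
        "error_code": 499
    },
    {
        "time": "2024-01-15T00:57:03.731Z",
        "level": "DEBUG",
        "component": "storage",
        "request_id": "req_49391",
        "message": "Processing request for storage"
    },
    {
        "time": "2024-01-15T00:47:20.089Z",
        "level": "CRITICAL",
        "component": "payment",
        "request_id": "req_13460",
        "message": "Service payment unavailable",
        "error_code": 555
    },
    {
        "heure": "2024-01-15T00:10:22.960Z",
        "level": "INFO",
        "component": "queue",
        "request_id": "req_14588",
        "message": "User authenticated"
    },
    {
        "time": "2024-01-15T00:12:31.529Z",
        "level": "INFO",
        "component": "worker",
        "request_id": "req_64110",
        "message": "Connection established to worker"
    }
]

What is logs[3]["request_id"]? "req_13460"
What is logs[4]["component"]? "queue"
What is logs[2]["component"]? "storage"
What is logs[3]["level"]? "CRITICAL"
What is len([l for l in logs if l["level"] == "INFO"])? 2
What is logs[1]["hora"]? "2024-01-15T00:57:57.766Z"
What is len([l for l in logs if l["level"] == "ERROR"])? 0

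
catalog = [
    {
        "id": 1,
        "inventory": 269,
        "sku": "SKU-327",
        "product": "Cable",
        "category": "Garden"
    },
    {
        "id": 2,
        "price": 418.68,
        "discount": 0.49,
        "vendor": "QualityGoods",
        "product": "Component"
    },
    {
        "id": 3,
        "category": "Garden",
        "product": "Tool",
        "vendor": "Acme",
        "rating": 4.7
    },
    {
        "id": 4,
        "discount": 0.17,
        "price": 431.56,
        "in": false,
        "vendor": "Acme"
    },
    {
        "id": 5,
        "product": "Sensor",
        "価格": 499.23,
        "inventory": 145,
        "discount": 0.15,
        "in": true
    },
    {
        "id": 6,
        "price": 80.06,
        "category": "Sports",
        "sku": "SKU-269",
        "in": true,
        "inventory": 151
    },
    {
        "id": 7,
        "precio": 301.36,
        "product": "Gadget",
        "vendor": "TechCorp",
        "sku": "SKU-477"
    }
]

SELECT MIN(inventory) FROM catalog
145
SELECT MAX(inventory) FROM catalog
269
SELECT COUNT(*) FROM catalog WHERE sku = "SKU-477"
1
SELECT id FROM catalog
[1, 2, 3, 4, 5, 6, 7]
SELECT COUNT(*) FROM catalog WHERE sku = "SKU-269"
1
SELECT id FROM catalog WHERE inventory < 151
[5]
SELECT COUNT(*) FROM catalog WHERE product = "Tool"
1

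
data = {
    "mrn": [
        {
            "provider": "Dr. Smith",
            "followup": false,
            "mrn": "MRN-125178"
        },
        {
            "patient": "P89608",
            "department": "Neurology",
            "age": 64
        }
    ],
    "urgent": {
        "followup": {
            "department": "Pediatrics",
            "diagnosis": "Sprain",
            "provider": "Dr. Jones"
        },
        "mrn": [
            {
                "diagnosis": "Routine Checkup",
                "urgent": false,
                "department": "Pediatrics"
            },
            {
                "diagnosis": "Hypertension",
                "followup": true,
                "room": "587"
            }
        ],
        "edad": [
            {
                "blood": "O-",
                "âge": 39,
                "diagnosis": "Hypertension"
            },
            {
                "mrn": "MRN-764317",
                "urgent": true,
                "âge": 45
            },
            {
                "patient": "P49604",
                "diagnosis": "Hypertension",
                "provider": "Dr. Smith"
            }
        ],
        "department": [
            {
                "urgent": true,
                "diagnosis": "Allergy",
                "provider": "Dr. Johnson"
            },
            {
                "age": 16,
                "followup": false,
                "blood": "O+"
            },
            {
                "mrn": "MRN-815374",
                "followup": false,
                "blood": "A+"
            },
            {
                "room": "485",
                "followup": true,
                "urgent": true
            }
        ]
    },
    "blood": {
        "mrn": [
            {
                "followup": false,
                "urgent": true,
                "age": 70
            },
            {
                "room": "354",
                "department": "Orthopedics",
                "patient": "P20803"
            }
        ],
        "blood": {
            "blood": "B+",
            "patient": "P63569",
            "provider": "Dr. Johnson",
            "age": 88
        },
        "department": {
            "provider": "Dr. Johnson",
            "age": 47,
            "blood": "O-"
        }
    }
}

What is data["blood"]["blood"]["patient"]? "P63569"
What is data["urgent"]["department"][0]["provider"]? "Dr. Johnson"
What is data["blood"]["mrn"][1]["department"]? "Orthopedics"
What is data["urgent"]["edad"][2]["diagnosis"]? "Hypertension"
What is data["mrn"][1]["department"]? "Neurology"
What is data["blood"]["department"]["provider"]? "Dr. Johnson"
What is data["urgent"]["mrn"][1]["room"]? "587"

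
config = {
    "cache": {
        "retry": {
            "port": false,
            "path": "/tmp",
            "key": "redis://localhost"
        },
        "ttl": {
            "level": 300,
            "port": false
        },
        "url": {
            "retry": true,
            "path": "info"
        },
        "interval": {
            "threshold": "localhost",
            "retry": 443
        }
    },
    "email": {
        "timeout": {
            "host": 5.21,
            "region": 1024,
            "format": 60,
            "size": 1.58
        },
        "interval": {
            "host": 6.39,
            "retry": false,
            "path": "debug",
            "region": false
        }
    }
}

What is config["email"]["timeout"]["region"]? 1024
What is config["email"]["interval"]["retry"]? False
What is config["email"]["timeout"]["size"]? 1.58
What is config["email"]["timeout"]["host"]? 5.21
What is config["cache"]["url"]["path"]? "info"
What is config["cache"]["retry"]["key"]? "redis://localhost"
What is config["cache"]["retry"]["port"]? False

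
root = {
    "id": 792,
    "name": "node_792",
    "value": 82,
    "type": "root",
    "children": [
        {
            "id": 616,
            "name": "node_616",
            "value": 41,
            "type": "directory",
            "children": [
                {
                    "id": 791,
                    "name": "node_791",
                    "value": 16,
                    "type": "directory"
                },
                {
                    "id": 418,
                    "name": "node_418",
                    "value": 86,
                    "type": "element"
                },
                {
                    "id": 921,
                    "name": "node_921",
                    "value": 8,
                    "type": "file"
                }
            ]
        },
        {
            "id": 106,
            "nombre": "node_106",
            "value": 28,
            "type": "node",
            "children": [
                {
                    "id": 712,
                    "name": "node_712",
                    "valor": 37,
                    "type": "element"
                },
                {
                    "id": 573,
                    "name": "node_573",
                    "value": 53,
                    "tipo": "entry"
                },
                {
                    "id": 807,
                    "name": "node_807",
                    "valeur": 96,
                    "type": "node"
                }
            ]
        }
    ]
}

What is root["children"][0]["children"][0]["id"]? 791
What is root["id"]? 792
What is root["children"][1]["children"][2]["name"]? "node_807"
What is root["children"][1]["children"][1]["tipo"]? "entry"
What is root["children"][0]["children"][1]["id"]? 418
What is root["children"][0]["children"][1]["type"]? "element"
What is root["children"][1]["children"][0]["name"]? "node_712"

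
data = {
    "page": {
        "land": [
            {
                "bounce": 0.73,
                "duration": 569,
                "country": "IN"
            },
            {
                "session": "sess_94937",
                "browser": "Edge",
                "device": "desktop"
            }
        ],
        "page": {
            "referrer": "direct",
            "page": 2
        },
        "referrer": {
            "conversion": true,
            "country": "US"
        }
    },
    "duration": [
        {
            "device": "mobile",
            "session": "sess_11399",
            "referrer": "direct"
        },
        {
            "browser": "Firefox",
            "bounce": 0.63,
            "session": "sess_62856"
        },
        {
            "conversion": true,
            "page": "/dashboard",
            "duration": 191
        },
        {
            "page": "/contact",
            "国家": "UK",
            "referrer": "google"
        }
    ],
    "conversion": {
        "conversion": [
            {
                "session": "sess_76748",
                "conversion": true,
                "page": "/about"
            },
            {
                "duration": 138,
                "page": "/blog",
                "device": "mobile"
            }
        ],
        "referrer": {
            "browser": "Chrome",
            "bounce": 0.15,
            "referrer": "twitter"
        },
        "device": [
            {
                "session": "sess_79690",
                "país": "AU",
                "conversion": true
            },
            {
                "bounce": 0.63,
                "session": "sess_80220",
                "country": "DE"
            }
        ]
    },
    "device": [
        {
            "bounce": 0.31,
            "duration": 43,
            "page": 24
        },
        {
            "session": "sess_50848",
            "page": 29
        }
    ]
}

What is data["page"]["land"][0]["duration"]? 569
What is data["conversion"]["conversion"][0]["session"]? "sess_76748"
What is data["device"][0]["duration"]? 43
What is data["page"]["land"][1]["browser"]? "Edge"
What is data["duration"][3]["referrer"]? "google"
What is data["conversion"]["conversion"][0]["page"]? "/about"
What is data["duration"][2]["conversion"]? True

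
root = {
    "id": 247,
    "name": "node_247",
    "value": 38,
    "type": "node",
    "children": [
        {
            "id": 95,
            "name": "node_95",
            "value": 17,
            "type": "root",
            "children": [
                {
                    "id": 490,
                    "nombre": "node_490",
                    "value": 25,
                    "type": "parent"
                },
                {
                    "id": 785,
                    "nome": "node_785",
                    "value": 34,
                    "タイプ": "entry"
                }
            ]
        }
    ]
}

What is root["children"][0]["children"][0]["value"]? 25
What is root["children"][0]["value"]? 17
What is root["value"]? 38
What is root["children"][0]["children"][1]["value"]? 34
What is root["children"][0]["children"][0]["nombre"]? "node_490"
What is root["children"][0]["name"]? "node_95"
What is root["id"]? 247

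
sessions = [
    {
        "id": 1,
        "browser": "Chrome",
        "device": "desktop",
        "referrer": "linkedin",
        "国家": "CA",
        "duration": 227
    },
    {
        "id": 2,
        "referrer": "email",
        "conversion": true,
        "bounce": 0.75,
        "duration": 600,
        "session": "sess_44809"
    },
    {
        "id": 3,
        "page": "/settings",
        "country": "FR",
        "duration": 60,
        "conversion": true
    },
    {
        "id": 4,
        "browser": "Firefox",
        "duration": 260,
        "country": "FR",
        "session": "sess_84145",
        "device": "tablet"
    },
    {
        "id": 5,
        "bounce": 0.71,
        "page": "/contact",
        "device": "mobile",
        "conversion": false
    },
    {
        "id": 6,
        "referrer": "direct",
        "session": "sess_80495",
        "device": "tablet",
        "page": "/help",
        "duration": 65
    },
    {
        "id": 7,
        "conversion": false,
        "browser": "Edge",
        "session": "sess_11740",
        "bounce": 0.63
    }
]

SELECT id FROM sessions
[1, 2, 3, 4, 5, 6, 7]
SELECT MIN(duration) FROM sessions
60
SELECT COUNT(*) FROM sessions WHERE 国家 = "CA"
1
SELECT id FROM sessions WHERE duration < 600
[1, 3, 4, 6]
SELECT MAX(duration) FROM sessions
600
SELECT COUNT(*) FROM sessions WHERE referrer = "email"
1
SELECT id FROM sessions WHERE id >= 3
[3, 4, 5, 6, 7]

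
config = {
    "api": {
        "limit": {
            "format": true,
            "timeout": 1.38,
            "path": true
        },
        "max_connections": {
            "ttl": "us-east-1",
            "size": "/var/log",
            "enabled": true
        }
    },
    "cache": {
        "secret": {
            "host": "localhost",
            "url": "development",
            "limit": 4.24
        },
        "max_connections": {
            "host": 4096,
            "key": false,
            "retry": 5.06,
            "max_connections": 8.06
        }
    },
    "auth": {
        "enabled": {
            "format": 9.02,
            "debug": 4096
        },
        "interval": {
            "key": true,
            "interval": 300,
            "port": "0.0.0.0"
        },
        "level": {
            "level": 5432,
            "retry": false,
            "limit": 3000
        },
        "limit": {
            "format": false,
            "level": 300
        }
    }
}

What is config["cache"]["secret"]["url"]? "development"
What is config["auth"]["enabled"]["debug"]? 4096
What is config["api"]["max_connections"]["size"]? "/var/log"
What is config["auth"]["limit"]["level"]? 300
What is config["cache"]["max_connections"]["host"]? 4096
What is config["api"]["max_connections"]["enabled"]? True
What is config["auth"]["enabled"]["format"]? 9.02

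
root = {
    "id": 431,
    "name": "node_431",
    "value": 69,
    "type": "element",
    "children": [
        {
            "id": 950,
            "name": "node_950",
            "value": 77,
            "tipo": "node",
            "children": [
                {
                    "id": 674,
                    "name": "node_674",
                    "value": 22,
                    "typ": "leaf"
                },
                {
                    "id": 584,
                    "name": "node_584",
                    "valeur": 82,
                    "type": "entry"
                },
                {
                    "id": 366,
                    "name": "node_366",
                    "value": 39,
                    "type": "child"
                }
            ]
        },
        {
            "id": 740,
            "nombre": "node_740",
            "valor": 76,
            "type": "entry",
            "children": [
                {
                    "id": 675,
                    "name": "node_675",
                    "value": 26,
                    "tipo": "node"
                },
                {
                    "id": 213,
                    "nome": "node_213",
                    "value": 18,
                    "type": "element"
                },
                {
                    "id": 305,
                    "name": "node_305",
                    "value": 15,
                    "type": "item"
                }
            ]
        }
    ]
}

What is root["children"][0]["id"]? 950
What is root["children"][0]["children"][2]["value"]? 39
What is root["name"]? "node_431"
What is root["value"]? 69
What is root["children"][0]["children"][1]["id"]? 584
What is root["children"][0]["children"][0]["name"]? "node_674"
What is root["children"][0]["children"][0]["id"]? 674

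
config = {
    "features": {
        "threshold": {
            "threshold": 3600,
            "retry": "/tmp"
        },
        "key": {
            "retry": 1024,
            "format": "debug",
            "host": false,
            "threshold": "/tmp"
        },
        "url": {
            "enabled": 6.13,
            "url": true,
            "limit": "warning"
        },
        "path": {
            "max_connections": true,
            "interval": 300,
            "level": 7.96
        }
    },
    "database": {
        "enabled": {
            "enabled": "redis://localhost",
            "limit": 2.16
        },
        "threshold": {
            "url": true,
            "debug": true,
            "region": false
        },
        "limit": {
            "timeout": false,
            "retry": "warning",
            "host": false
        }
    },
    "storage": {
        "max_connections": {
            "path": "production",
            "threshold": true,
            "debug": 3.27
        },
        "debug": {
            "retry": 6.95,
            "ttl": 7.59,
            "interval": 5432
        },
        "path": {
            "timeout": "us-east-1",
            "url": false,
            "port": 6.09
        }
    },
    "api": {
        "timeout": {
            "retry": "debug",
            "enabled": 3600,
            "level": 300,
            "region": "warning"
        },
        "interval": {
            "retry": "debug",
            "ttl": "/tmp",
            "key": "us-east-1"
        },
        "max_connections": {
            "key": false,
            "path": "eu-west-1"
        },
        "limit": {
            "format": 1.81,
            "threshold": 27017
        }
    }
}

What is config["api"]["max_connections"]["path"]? "eu-west-1"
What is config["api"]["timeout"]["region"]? "warning"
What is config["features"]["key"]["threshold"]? "/tmp"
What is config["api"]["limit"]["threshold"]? 27017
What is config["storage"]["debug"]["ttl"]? 7.59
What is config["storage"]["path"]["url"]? False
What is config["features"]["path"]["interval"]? 300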